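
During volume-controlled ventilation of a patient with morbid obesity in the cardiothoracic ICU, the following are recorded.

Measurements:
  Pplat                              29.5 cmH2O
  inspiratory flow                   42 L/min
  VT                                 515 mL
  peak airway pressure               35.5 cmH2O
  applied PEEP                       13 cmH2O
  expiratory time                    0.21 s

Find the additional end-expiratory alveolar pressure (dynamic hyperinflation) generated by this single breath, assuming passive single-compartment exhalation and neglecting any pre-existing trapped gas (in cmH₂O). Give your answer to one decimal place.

Flow: 42 L/min ÷ 60 = 0.7 L/s.
R = (PIP − Pplat)/V̇ = (35.5 − 29.5) / 0.7 = 6.0/0.7 = 8.571 cmH2O·s/L.
C = Vt/(Pplat − PEEP) = 515.0 / (29.5 − 13) = 515.0/16.5 = 31.212 mL/cmH2O.
τ = R × C = 8.571 × 0.03121 L/cmH2O = 0.2675 s.
Fraction remaining = e^(−Te/τ) = e^(−0.21/0.2675) = 0.4561; trapped volume = 515.0 × 0.4561 = 234.89 mL.
Additional alveolar pressure from trapping ≈ V_trapped / C = 234.89 / 31.212 = 7.526 cmH2O.

7.5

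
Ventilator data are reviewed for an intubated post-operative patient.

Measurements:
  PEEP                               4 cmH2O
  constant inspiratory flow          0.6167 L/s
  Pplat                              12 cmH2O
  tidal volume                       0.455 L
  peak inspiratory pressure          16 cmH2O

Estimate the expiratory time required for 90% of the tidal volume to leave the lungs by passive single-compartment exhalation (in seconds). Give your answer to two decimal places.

R = (PIP − Pplat)/V̇ = (16 − 12) / 0.6167 = 4.0/0.6167 = 6.486 cmH2O·s/L.
C = Vt/(Pplat − PEEP) = 455.0 / (12 − 4) = 455.0/8.0 = 56.875 mL/cmH2O.
τ = R × C = 6.486 × 0.05688 L/cmH2O = 0.3689 s.
t = −τ·ln(1 − 0.90) = −0.3689·ln(0.1) = 0.8494 s.

0.85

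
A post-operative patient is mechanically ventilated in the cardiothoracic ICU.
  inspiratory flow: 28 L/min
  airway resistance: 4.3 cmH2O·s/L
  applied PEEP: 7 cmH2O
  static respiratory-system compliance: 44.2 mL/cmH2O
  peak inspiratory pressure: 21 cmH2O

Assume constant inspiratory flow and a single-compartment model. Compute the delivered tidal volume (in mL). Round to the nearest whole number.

Flow: 28 L/min ÷ 60 = 0.4667 L/s.
Equation of motion (constant flow): PIP = Vt/C + R·V̇ + PEEP.
Vt/C = PIP − R·V̇ − PEEP = 21 − 2.007 − 7 = 11.993 cmH2O.
Vt = C × 11.993 = 44.2 × 11.993 = 530.09 mL.

530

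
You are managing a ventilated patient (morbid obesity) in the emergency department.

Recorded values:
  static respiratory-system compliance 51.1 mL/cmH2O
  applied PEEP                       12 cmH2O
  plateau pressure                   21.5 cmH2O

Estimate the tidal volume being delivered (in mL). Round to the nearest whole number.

485

Vt = Cstat × (Pplat − PEEP) = 51.1 × (21.5 − 12) = 51.1 × 9.5 = 485.45 mL.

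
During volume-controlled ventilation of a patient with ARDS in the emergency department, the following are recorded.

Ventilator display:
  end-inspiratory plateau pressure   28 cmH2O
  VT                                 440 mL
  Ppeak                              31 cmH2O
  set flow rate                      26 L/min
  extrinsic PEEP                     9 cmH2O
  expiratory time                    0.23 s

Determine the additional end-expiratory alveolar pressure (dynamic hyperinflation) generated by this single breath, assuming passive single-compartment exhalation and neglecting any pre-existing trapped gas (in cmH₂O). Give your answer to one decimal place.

Flow: 26 L/min ÷ 60 = 0.4333 L/s.
R = (PIP − Pplat)/V̇ = (31 − 28) / 0.4333 = 3.0/0.4333 = 6.924 cmH2O·s/L.
C = Vt/(Pplat − PEEP) = 440.0 / (28 − 9) = 440.0/19.0 = 23.158 mL/cmH2O.
τ = R × C = 6.924 × 0.02316 L/cmH2O = 0.1604 s.
Fraction remaining = e^(−Te/τ) = e^(−0.23/0.1604) = 0.2384; trapped volume = 440.0 × 0.2384 = 104.9 mL.
Additional alveolar pressure from trapping ≈ V_trapped / C = 104.9 / 23.158 = 4.53 cmH2O.

4.5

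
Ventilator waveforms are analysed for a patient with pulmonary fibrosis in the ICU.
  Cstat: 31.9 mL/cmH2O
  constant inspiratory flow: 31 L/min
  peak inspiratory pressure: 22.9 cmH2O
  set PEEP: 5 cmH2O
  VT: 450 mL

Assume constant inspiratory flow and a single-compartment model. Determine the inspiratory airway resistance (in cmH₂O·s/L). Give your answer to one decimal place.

7.3

Flow: 31 L/min ÷ 60 = 0.5167 L/s.
Equation of motion (constant flow): PIP = Vt/C + R·V̇ + PEEP.
R·V̇ = PIP − Vt/C − PEEP = 22.9 − 450/31.9 − 5 = 22.9 − 14.107 − 5 = 3.793 cmH2O.
R = 3.793 / 0.5167 = 7.341 cmH2O·s/L.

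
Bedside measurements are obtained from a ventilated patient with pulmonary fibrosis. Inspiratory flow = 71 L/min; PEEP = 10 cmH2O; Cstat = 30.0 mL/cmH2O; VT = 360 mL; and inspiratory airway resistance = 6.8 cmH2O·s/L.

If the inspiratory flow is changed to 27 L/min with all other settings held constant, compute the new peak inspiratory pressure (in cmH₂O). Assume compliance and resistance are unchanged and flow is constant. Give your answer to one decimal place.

Flow: 71 L/min ÷ 60 = 1.1833 L/s.
New flow: 27 L/min ÷ 60 = 0.45 L/s.
PIP = Vt/C + R·V̇ + PEEP (constant-flow equation of motion).
Only the resistive term changes: ΔPIP = R × ΔV̇ = 6.8 × (0.45 − 1.1833) = 6.8 × -0.7333 = -4.986 cmH2O.
Original PIP = 360/30.0 + 6.8×1.1833 + 10 = 30.046 cmH2O; new PIP = 30.046 + (-4.986) = 25.06 cmH2O.

25.1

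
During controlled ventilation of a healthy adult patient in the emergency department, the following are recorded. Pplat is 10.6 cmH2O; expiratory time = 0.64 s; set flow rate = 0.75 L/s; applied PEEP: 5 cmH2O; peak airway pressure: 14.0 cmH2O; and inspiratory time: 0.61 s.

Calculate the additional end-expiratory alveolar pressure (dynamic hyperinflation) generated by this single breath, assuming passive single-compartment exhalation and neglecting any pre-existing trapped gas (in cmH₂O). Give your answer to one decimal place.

Vt = flow × Ti = 0.75 L/s × 0.61 s × 1000 mL/L = 457.5 mL.
R = (PIP − Pplat)/V̇ = (14.0 − 10.6) / 0.75 = 3.4/0.75 = 4.533 cmH2O·s/L.
C = Vt/(Pplat − PEEP) = 457.5 / (10.6 − 5) = 457.5/5.6 = 81.696 mL/cmH2O.
τ = R × C = 4.533 × 0.0817 L/cmH2O = 0.3703 s.
Fraction remaining = e^(−Te/τ) = e^(−0.64/0.3703) = 0.1776; trapped volume = 457.5 × 0.1776 = 81.252 mL.
Additional alveolar pressure from trapping ≈ V_trapped / C = 81.252 / 81.696 = 0.9946 cmH2O.

1.0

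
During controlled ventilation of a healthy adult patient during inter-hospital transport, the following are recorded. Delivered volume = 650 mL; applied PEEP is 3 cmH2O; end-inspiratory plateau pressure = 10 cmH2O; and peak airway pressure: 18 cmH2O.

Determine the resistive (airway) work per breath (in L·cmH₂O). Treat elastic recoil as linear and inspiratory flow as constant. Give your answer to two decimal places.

With constant inspiratory flow the resistive pressure is constant at PIP − Pplat = 18 − 10 = 8.0 cmH2O, so resistive work = 8.0 × 0.650 = 5.2 L·cmH2O.

5.20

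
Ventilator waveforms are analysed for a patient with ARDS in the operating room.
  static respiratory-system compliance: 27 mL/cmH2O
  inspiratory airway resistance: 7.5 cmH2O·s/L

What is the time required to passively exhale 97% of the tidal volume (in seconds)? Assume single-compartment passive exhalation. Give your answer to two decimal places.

τ = R × C = 7.5 × 27 mL/cmH2O = 7.5 × 0.027 L/cmH2O = 0.2025 s.
Exhaled fraction f = 1 − e^(−t/τ) → t = −τ·ln(1 − f) = −0.2025·ln(0.03) = 0.7101 s.

0.71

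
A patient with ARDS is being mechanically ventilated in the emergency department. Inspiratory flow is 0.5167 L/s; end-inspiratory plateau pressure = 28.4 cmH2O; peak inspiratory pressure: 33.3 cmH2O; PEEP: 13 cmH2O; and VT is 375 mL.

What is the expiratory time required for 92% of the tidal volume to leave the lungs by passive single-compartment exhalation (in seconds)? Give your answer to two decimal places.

R = (PIP − Pplat)/V̇ = (33.3 − 28.4) / 0.5167 = 4.9/0.5167 = 9.483 cmH2O·s/L.
C = Vt/(Pplat − PEEP) = 375.0 / (28.4 − 13) = 375.0/15.4 = 24.351 mL/cmH2O.
τ = R × C = 9.483 × 0.02435 L/cmH2O = 0.2309 s.
t = −τ·ln(1 − 0.92) = −0.2309·ln(0.08) = 0.5832 s.

0.58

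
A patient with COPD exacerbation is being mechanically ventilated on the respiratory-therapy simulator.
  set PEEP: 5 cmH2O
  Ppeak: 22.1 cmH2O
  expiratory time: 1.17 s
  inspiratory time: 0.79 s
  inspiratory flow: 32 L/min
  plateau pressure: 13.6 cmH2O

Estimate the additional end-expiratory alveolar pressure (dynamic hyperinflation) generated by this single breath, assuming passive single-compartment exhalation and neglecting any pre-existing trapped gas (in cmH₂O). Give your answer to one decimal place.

Flow: 32 L/min ÷ 60 = 0.5333 L/s.
Vt = flow × Ti = 0.5333 L/s × 0.79 s × 1000 mL/L = 421.31 mL.
R = (PIP − Pplat)/V̇ = (22.1 − 13.6) / 0.5333 = 8.5/0.5333 = 15.938 cmH2O·s/L.
C = Vt/(Pplat − PEEP) = 421.31 / (13.6 − 5) = 421.31/8.6 = 48.99 mL/cmH2O.
τ = R × C = 15.938 × 0.04899 L/cmH2O = 0.7808 s.
Fraction remaining = e^(−Te/τ) = e^(−1.17/0.7808) = 0.2235; trapped volume = 421.31 × 0.2235 = 94.163 mL.
Additional alveolar pressure from trapping ≈ V_trapped / C = 94.163 / 48.99 = 1.922 cmH2O.

1.9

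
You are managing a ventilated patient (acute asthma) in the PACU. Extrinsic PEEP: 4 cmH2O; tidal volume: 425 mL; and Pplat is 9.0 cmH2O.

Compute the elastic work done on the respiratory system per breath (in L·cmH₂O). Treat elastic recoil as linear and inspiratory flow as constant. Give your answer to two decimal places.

Elastic work ≈ ½ × (Pplat − PEEP) × Vt = 0.5 × (9.0 − 4) × 0.425 L = 0.5 × 5.0 × 0.425 = 1.063 L·cmH2O.

1.06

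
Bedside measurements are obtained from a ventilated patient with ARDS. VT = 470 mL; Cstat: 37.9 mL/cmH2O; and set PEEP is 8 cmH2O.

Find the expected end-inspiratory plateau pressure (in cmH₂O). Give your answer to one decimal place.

Pplat = PEEP + Vt / Cstat = 8 + 470 / 37.9 = 8 + 12.401 = 20.401 cmH2O.

20.4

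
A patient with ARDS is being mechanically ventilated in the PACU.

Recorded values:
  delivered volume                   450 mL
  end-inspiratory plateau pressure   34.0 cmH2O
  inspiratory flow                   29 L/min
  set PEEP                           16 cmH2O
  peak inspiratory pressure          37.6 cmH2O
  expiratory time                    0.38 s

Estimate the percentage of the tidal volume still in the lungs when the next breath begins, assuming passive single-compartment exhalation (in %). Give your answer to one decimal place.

13.0

Flow: 29 L/min ÷ 60 = 0.4833 L/s.
R = (PIP − Pplat)/V̇ = (37.6 − 34.0) / 0.4833 = 3.6/0.4833 = 7.449 cmH2O·s/L.
C = Vt/(Pplat − PEEP) = 450.0 / (34.0 − 16) = 450.0/18.0 = 25.0 mL/cmH2O.
τ = R × C = 7.449 × 0.025 L/cmH2O = 0.1862 s.
Fraction remaining at end-expiration = e^(−Te/τ) = e^(−0.38/0.1862) = 0.1299 → 12.99%.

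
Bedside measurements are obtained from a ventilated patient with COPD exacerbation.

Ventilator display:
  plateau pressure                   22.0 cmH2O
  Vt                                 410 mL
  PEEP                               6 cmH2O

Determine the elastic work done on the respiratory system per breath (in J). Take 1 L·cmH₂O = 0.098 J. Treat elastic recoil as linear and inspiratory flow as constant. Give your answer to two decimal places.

0.32

Elastic work ≈ ½ × (Pplat − PEEP) × Vt = 0.5 × (22.0 − 6) × 0.410 L = 0.5 × 16.0 × 0.410 = 3.28 L·cmH2O.
× 0.098 J/(L·cmH2O) → 0.3214 J.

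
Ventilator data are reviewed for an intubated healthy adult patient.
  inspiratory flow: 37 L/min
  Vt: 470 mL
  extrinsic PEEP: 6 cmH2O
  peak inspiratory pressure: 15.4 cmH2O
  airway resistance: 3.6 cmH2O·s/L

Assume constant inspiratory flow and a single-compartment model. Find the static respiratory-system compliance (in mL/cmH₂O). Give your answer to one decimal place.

Flow: 37 L/min ÷ 60 = 0.6167 L/s.
Equation of motion (constant flow): PIP = Vt/C + R·V̇ + PEEP.
Vt/C = PIP − R·V̇ − PEEP = 15.4 − 3.6×0.6167 − 6 = 15.4 − 2.22 − 6 = 7.18 cmH2O.
C = Vt / 7.18 = 470 / 7.18 = 65.46 mL/cmH2O.

65.5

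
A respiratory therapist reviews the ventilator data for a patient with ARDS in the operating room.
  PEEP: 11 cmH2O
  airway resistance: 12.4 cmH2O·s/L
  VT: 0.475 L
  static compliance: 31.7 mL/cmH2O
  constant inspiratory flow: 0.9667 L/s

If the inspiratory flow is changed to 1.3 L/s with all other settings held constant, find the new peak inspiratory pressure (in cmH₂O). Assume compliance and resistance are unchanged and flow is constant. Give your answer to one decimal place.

PIP = Vt/C + R·V̇ + PEEP (constant-flow equation of motion).
Only the resistive term changes: ΔPIP = R × ΔV̇ = 12.4 × (1.3 − 0.9667) = 12.4 × 0.3333 = 4.133 cmH2O.
Original PIP = 475/31.7 + 12.4×0.9667 + 11 = 37.971 cmH2O; new PIP = 37.971 + (4.133) = 42.104 cmH2O.

42.1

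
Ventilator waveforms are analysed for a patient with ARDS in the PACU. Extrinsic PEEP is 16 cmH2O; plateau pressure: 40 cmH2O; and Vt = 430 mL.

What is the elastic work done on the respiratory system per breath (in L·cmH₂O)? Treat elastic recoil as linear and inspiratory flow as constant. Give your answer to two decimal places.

Elastic work ≈ ½ × (Pplat − PEEP) × Vt = 0.5 × (40 − 16) × 0.430 L = 0.5 × 24.0 × 0.430 = 5.16 L·cmH2O.

5.16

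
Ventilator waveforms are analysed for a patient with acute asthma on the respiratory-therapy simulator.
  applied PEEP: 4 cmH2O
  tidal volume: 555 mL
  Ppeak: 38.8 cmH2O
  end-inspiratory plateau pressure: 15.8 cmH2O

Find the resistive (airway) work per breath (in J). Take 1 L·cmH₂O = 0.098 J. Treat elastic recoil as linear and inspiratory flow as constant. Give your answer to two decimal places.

With constant inspiratory flow the resistive pressure is constant at PIP − Pplat = 38.8 − 15.8 = 23.0 cmH2O, so resistive work = 23.0 × 0.555 = 12.765 L·cmH2O.
× 0.098 J/(L·cmH2O) → 1.251 J.

1.25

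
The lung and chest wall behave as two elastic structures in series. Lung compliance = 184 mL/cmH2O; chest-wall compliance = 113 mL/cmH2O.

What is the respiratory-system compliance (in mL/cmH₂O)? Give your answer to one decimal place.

Lung and chest wall are elastances in series: 1/Crs = 1/CL + 1/Ccw.
1/Crs = 1/184 + 1/113 = 0.01428.
Crs = 70.028 mL/cmH2O.

70.0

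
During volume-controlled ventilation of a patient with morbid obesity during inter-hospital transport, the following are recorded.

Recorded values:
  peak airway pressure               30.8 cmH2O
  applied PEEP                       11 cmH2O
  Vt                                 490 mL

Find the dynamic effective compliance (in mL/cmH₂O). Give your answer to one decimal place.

Dynamic compliance = Vt / (PIP − PEEP) = 490 / (30.8 − 11) = 490 / 19.8 = 24.747 mL/cmH2O.

24.7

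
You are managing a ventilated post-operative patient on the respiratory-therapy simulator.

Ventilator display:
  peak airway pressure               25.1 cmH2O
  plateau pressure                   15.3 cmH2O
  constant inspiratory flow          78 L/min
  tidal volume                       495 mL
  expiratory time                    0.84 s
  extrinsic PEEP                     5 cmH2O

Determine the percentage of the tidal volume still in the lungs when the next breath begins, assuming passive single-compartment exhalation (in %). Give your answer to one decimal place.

9.8

Flow: 78 L/min ÷ 60 = 1.3 L/s.
R = (PIP − Pplat)/V̇ = (25.1 − 15.3) / 1.3 = 9.8/1.3 = 7.538 cmH2O·s/L.
C = Vt/(Pplat − PEEP) = 495.0 / (15.3 − 5) = 495.0/10.3 = 48.058 mL/cmH2O.
τ = R × C = 7.538 × 0.04806 L/cmH2O = 0.3623 s.
Fraction remaining at end-expiration = e^(−Te/τ) = e^(−0.84/0.3623) = 0.09842 → 9.842%.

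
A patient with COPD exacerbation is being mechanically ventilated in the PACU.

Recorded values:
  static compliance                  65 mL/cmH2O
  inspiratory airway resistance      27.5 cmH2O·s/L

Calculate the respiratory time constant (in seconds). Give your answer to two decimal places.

τ = R × C = 27.5 × 65 mL/cmH2O = 27.5 × 0.065 L/cmH2O = 1.788 s.

1.79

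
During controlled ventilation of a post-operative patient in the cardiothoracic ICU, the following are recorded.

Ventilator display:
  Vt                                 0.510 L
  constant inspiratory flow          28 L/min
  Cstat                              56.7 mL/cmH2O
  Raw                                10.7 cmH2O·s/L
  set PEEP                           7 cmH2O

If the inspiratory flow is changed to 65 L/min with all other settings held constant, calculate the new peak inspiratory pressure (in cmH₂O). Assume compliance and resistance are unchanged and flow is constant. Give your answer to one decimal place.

27.6

Flow: 28 L/min ÷ 60 = 0.4667 L/s.
New flow: 65 L/min ÷ 60 = 1.0833 L/s.
PIP = Vt/C + R·V̇ + PEEP (constant-flow equation of motion).
Only the resistive term changes: ΔPIP = R × ΔV̇ = 10.7 × (1.0833 − 0.4667) = 10.7 × 0.6166 = 6.598 cmH2O.
Original PIP = 510/56.7 + 10.7×0.4667 + 7 = 20.988 cmH2O; new PIP = 20.988 + (6.598) = 27.586 cmH2O.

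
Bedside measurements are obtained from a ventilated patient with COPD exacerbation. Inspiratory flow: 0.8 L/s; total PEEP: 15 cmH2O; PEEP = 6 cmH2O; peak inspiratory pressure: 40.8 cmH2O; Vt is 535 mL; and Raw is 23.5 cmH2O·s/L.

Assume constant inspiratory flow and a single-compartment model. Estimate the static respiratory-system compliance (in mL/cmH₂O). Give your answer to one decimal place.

76.4

Total PEEP = 15 cmH2O (set 6 + intrinsic 9); this is the baseline alveolar pressure.
Equation of motion (constant flow): PIP = Vt/C + R·V̇ + PEEP.
Vt/C = PIP − R·V̇ − PEEP = 40.8 − 23.5×0.8 − 15 = 40.8 − 18.8 − 15 = 7.0 cmH2O.
C = Vt / 7.0 = 535 / 7.0 = 76.429 mL/cmH2O.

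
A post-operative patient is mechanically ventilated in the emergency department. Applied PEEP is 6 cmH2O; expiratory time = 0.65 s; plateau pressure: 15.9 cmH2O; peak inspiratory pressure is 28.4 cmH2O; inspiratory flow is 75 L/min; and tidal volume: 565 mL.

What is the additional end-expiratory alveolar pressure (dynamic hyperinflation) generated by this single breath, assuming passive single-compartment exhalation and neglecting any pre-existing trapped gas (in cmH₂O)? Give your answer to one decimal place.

3.2

Flow: 75 L/min ÷ 60 = 1.25 L/s.
R = (PIP − Pplat)/V̇ = (28.4 − 15.9) / 1.25 = 12.5/1.25 = 10.0 cmH2O·s/L.
C = Vt/(Pplat − PEEP) = 565.0 / (15.9 − 6) = 565.0/9.9 = 57.071 mL/cmH2O.
τ = R × C = 10.0 × 0.05707 L/cmH2O = 0.5707 s.
Fraction remaining = e^(−Te/τ) = e^(−0.65/0.5707) = 0.3202; trapped volume = 565.0 × 0.3202 = 180.91 mL.
Additional alveolar pressure from trapping ≈ V_trapped / C = 180.91 / 57.071 = 3.17 cmH2O.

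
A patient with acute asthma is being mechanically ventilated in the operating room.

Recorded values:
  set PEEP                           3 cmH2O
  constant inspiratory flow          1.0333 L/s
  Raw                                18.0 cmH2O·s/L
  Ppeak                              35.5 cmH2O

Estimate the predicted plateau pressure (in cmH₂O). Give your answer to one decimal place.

16.9

Pplat = PIP − Raw × flow = 35.5 − 18.0 × 1.0333 = 35.5 − 18.599 = 16.901 cmH2O.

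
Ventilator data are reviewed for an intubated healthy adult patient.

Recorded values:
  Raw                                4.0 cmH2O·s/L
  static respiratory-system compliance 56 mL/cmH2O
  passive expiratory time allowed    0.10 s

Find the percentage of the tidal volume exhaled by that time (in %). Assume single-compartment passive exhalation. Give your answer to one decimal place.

36.0

τ = R × C = 4.0 × 56 mL/cmH2O = 4.0 × 0.056 L/cmH2O = 0.224 s.
Passive exhalation: V(t)/V₀ = e^(−t/τ) = e^(−0.10/0.224) = 0.6399.
Fraction exhaled = 1 − 0.6399 = 0.3601 → 36.01%.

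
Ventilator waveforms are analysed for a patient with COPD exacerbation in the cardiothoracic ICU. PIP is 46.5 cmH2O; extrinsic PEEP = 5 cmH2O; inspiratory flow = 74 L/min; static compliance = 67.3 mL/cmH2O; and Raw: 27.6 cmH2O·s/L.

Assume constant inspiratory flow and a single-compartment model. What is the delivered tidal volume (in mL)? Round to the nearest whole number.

502

Flow: 74 L/min ÷ 60 = 1.2333 L/s.
Equation of motion (constant flow): PIP = Vt/C + R·V̇ + PEEP.
Vt/C = PIP − R·V̇ − PEEP = 46.5 − 34.039 − 5 = 7.461 cmH2O.
Vt = C × 7.461 = 67.3 × 7.461 = 502.13 mL.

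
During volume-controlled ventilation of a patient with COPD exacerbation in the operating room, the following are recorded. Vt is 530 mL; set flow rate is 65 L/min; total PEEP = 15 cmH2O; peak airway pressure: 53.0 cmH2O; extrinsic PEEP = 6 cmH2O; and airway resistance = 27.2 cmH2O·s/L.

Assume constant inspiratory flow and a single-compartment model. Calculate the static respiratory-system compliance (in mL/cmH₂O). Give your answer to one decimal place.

Flow: 65 L/min ÷ 60 = 1.0833 L/s.
Total PEEP = 15 cmH2O (set 6 + intrinsic 9); this is the baseline alveolar pressure.
Equation of motion (constant flow): PIP = Vt/C + R·V̇ + PEEP.
Vt/C = PIP − R·V̇ − PEEP = 53.0 − 27.2×1.0833 − 15 = 53.0 − 29.466 − 15 = 8.534 cmH2O.
C = Vt / 8.534 = 530 / 8.534 = 62.105 mL/cmH2O.

62.1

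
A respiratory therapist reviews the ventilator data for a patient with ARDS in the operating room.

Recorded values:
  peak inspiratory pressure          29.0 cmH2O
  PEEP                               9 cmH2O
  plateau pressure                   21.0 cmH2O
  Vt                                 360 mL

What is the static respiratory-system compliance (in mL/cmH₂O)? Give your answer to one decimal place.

Cstat = Vt / (Pplat − PEEP) = 360 / (21.0 − 9) = 360 / 12.0 = 30.0 mL/cmH2O.

30.0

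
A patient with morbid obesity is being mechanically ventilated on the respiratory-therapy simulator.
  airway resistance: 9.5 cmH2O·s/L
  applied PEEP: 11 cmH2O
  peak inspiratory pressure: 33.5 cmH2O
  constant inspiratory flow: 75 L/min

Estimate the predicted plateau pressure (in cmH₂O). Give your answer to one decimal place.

Flow: 75 L/min ÷ 60 = 1.25 L/s.
Pplat = PIP − Raw × flow = 33.5 − 9.5 × 1.25 = 33.5 − 11.875 = 21.625 cmH2O.

21.6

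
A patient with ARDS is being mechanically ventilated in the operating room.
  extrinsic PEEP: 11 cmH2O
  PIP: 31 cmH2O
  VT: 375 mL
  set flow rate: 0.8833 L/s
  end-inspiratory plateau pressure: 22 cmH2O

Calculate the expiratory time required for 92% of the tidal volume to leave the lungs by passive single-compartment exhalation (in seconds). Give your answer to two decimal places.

0.88

R = (PIP − Pplat)/V̇ = (31 − 22) / 0.8833 = 9.0/0.8833 = 10.189 cmH2O·s/L.
C = Vt/(Pplat − PEEP) = 375.0 / (22 − 11) = 375.0/11.0 = 34.091 mL/cmH2O.
τ = R × C = 10.189 × 0.03409 L/cmH2O = 0.3473 s.
t = −τ·ln(1 − 0.92) = −0.3473·ln(0.08) = 0.8772 s.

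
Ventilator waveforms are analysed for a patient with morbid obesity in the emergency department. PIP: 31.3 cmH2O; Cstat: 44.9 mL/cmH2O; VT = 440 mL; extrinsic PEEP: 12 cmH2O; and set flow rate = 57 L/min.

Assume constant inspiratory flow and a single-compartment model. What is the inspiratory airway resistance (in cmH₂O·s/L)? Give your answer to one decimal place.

10.0

Flow: 57 L/min ÷ 60 = 0.95 L/s.
Equation of motion (constant flow): PIP = Vt/C + R·V̇ + PEEP.
R·V̇ = PIP − Vt/C − PEEP = 31.3 − 440/44.9 − 12 = 31.3 − 9.8 − 12 = 9.5 cmH2O.
R = 9.5 / 0.95 = 10.0 cmH2O·s/L.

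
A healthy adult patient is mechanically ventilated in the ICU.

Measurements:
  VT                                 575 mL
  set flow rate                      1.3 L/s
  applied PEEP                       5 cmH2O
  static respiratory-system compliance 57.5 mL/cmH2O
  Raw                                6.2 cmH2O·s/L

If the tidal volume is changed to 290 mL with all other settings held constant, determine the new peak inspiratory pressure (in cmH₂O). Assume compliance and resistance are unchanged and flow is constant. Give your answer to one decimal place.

PIP = Vt/C + R·V̇ + PEEP (constant-flow equation of motion).
Only the elastic term changes: ΔPIP = ΔVt / C = (290 − 575) / 57.5 = -4.957 cmH2O.
Original PIP = 575/57.5 + 6.2×1.3 + 5 = 23.06 cmH2O; new PIP = 23.06 + (-4.957) = 18.103 cmH2O.

18.1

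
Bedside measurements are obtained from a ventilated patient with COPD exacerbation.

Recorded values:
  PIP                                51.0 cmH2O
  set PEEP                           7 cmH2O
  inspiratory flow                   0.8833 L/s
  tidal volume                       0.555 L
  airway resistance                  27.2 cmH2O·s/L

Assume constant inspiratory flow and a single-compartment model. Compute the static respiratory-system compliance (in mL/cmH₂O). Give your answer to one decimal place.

Equation of motion (constant flow): PIP = Vt/C + R·V̇ + PEEP.
Vt/C = PIP − R·V̇ − PEEP = 51.0 − 27.2×0.8833 − 7 = 51.0 − 24.026 − 7 = 19.974 cmH2O.
C = Vt / 19.974 = 555 / 19.974 = 27.786 mL/cmH2O.

27.8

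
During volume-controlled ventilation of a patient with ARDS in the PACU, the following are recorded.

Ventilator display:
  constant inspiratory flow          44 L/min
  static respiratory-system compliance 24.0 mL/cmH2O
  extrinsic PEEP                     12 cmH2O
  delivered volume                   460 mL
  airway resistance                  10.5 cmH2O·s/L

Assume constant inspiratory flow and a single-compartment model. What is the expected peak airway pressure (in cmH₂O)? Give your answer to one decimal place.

38.9

Flow: 44 L/min ÷ 60 = 0.7333 L/s.
Equation of motion (constant flow): PIP = Vt/C + R·V̇ + PEEP.
PIP = 460/24.0 + 10.5×0.7333 + 12 = 19.167 + 7.7 + 12 = 38.867 cmH2O.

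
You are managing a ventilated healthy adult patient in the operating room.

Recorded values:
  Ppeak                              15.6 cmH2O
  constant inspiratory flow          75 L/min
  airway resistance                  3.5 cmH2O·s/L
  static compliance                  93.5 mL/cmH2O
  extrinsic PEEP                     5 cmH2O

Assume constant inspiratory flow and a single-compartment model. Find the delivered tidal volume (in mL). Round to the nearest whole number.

582

Flow: 75 L/min ÷ 60 = 1.25 L/s.
Equation of motion (constant flow): PIP = Vt/C + R·V̇ + PEEP.
Vt/C = PIP − R·V̇ − PEEP = 15.6 − 4.375 − 5 = 6.225 cmH2O.
Vt = C × 6.225 = 93.5 × 6.225 = 582.04 mL.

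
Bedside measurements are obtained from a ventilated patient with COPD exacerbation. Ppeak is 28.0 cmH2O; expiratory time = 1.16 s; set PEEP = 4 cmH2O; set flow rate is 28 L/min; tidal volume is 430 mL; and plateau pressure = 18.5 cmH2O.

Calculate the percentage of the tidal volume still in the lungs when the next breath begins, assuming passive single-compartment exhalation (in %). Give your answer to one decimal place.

Flow: 28 L/min ÷ 60 = 0.4667 L/s.
R = (PIP − Pplat)/V̇ = (28.0 − 18.5) / 0.4667 = 9.5/0.4667 = 20.356 cmH2O·s/L.
C = Vt/(Pplat − PEEP) = 430.0 / (18.5 − 4) = 430.0/14.5 = 29.655 mL/cmH2O.
τ = R × C = 20.356 × 0.02966 L/cmH2O = 0.6038 s.
Fraction remaining at end-expiration = e^(−Te/τ) = e^(−1.16/0.6038) = 0.1464 → 14.64%.

14.6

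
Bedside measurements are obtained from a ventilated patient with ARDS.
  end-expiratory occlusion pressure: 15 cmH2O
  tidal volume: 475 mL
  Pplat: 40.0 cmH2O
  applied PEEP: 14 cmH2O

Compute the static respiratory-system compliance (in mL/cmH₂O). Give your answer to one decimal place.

19.0

End-expiratory occlusion gives total PEEP = 15 cmH2O (intrinsic PEEP = 15 − 14 = 1). Use total PEEP for the elastic gradient.
Cstat = Vt / (Pplat − PEEPtotal) = 475 / (40.0 − 15) = 475 / 25.0 = 19.0 mL/cmH2O.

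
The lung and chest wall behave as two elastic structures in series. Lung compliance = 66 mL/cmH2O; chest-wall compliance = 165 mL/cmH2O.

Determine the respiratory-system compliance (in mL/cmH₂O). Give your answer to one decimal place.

47.1

Lung and chest wall are elastances in series: 1/Crs = 1/CL + 1/Ccw.
1/Crs = 1/66 + 1/165 = 0.02121.
Crs = 47.148 mL/cmH2O.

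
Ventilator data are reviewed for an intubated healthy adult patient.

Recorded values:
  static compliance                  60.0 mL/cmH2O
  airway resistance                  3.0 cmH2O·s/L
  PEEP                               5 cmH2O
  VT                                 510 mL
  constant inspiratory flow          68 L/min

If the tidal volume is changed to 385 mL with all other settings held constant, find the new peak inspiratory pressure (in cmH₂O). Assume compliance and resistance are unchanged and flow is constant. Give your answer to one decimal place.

14.8

Flow: 68 L/min ÷ 60 = 1.1333 L/s.
PIP = Vt/C + R·V̇ + PEEP (constant-flow equation of motion).
Only the elastic term changes: ΔPIP = ΔVt / C = (385 − 510) / 60.0 = -2.083 cmH2O.
Original PIP = 510/60.0 + 3.0×1.1333 + 5 = 16.9 cmH2O; new PIP = 16.9 + (-2.083) = 14.817 cmH2O.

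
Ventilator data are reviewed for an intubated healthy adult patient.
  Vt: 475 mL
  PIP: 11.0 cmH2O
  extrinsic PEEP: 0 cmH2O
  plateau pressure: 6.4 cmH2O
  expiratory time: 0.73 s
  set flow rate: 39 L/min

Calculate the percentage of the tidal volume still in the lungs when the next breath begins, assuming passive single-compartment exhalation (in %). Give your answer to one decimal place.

24.9

Flow: 39 L/min ÷ 60 = 0.65 L/s.
R = (PIP − Pplat)/V̇ = (11.0 − 6.4) / 0.65 = 4.6/0.65 = 7.077 cmH2O·s/L.
C = Vt/(Pplat − PEEP) = 475.0 / (6.4 − 0) = 475.0/6.4 = 74.219 mL/cmH2O.
τ = R × C = 7.077 × 0.07422 L/cmH2O = 0.5253 s.
Fraction remaining at end-expiration = e^(−Te/τ) = e^(−0.73/0.5253) = 0.2492 → 24.92%.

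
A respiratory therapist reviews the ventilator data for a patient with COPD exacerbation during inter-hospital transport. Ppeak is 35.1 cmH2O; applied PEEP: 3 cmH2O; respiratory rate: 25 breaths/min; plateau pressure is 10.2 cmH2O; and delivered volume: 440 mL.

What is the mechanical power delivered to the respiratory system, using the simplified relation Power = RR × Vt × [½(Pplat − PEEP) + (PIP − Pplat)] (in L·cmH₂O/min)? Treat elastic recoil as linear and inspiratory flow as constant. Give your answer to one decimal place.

313.5

Per-breath work = Vt × [½(Pplat−PEEP) + (PIP−Pplat)] = 0.440 × [0.5×7.2 + 24.9] = 0.440 × 28.5 = 12.54 L·cmH2O.
Power = 25 × 12.54 = 313.5 L·cmH2O/min.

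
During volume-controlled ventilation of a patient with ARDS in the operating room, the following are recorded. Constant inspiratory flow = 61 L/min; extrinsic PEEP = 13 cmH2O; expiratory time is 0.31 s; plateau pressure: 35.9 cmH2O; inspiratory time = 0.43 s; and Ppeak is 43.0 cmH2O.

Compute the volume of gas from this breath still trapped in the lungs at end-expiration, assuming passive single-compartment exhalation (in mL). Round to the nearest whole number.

43

Flow: 61 L/min ÷ 60 = 1.0167 L/s.
Vt = flow × Ti = 1.0167 L/s × 0.43 s × 1000 mL/L = 437.18 mL.
R = (PIP − Pplat)/V̇ = (43.0 − 35.9) / 1.0167 = 7.1/1.0167 = 6.983 cmH2O·s/L.
C = Vt/(Pplat − PEEP) = 437.18 / (35.9 − 13) = 437.18/22.9 = 19.091 mL/cmH2O.
τ = R × C = 6.983 × 0.01909 L/cmH2O = 0.1333 s.
Fraction remaining = e^(−Te/τ) = e^(−0.31/0.1333) = 0.09773.
Trapped volume = 437.18 × 0.09773 = 42.726 mL.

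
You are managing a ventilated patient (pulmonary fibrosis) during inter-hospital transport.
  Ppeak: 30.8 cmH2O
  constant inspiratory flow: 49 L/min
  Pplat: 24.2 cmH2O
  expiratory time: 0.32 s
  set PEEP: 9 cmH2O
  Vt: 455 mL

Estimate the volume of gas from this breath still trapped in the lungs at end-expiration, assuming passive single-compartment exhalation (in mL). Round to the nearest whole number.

121

Flow: 49 L/min ÷ 60 = 0.8167 L/s.
R = (PIP − Pplat)/V̇ = (30.8 − 24.2) / 0.8167 = 6.6/0.8167 = 8.081 cmH2O·s/L.
C = Vt/(Pplat − PEEP) = 455.0 / (24.2 − 9) = 455.0/15.2 = 29.934 mL/cmH2O.
τ = R × C = 8.081 × 0.02993 L/cmH2O = 0.2419 s.
Fraction remaining = e^(−Te/τ) = e^(−0.32/0.2419) = 0.2664.
Trapped volume = 455.0 × 0.2664 = 121.21 mL.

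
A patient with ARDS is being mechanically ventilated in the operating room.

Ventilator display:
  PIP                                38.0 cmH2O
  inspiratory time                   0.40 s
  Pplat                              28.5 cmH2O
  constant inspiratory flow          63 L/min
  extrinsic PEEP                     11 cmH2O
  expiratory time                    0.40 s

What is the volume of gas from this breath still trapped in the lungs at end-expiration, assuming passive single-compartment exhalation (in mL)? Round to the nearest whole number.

67

Flow: 63 L/min ÷ 60 = 1.05 L/s.
Vt = flow × Ti = 1.05 L/s × 0.40 s × 1000 mL/L = 420.0 mL.
R = (PIP − Pplat)/V̇ = (38.0 − 28.5) / 1.05 = 9.5/1.05 = 9.048 cmH2O·s/L.
C = Vt/(Pplat − PEEP) = 420.0 / (28.5 − 11) = 420.0/17.5 = 24.0 mL/cmH2O.
τ = R × C = 9.048 × 0.024 L/cmH2O = 0.2172 s.
Fraction remaining = e^(−Te/τ) = e^(−0.40/0.2172) = 0.1586.
Trapped volume = 420.0 × 0.1586 = 66.612 mL.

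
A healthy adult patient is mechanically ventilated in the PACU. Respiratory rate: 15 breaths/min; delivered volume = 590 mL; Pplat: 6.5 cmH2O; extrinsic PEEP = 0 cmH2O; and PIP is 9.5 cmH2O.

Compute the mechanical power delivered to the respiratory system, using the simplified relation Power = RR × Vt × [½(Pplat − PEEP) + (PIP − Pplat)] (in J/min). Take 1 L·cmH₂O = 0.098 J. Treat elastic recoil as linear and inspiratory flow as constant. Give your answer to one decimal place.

Per-breath work = Vt × [½(Pplat−PEEP) + (PIP−Pplat)] = 0.590 × [0.5×6.5 + 3.0] = 0.590 × 6.25 = 3.688 L·cmH2O.
Power = 15 × 3.688 = 55.32 L·cmH2O/min.
× 0.098 J/(L·cmH2O) → 5.421 J/min.

5.4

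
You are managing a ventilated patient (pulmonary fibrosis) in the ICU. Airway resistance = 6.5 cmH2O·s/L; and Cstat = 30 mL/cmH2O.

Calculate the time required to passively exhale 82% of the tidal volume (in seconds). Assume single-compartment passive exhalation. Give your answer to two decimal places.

τ = R × C = 6.5 × 30 mL/cmH2O = 6.5 × 0.030 L/cmH2O = 0.195 s.
Exhaled fraction f = 1 − e^(−t/τ) → t = −τ·ln(1 − f) = −0.195·ln(0.18) = 0.3344 s.

0.33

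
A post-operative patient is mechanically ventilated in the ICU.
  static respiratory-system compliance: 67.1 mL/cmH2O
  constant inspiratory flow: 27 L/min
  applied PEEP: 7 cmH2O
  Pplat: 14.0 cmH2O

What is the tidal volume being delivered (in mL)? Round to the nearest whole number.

Vt = Cstat × (Pplat − PEEP) = 67.1 × (14.0 − 7) = 67.1 × 7.0 = 469.7 mL.

470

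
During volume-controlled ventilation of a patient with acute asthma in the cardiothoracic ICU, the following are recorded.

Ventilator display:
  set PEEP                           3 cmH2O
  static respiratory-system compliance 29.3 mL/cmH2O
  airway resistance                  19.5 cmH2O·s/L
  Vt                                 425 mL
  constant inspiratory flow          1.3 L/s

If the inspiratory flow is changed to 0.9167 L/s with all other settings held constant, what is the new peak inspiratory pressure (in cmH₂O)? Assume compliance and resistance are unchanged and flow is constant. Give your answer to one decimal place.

PIP = Vt/C + R·V̇ + PEEP (constant-flow equation of motion).
Only the resistive term changes: ΔPIP = R × ΔV̇ = 19.5 × (0.9167 − 1.3) = 19.5 × -0.3833 = -7.474 cmH2O.
Original PIP = 425/29.3 + 19.5×1.3 + 3 = 42.855 cmH2O; new PIP = 42.855 + (-7.474) = 35.381 cmH2O.

35.4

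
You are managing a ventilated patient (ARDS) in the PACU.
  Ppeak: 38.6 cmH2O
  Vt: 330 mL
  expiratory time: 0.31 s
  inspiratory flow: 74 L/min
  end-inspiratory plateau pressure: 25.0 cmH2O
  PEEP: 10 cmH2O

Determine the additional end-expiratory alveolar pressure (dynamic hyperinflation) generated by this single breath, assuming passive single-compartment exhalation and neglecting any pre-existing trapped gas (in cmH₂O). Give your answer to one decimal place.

4.2

Flow: 74 L/min ÷ 60 = 1.2333 L/s.
R = (PIP − Pplat)/V̇ = (38.6 − 25.0) / 1.2333 = 13.6/1.2333 = 11.027 cmH2O·s/L.
C = Vt/(Pplat − PEEP) = 330.0 / (25.0 − 10) = 330.0/15.0 = 22.0 mL/cmH2O.
τ = R × C = 11.027 × 0.022 L/cmH2O = 0.2426 s.
Fraction remaining = e^(−Te/τ) = e^(−0.31/0.2426) = 0.2786; trapped volume = 330.0 × 0.2786 = 91.938 mL.
Additional alveolar pressure from trapping ≈ V_trapped / C = 91.938 / 22.0 = 4.179 cmH2O.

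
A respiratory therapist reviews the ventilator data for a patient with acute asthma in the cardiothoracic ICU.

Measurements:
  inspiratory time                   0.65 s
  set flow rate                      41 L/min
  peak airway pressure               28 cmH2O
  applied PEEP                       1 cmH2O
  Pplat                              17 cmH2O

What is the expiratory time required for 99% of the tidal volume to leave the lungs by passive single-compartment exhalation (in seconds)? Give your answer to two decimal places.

Flow: 41 L/min ÷ 60 = 0.6833 L/s.
Vt = flow × Ti = 0.6833 L/s × 0.65 s × 1000 mL/L = 444.15 mL.
R = (PIP − Pplat)/V̇ = (28 − 17) / 0.6833 = 11.0/0.6833 = 16.098 cmH2O·s/L.
C = Vt/(Pplat − PEEP) = 444.15 / (17 − 1) = 444.15/16.0 = 27.759 mL/cmH2O.
τ = R × C = 16.098 × 0.02776 L/cmH2O = 0.4469 s.
t = −τ·ln(1 − 0.99) = −0.4469·ln(0.01) = 2.058 s.

2.06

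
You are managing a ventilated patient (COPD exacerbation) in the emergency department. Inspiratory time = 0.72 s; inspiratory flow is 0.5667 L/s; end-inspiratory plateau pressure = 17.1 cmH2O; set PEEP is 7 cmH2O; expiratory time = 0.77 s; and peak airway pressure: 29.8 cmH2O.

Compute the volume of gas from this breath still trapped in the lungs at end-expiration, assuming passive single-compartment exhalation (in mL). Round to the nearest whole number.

Vt = flow × Ti = 0.5667 L/s × 0.72 s × 1000 mL/L = 408.02 mL.
R = (PIP − Pplat)/V̇ = (29.8 − 17.1) / 0.5667 = 12.7/0.5667 = 22.41 cmH2O·s/L.
C = Vt/(Pplat − PEEP) = 408.02 / (17.1 − 7) = 408.02/10.1 = 40.398 mL/cmH2O.
τ = R × C = 22.41 × 0.0404 L/cmH2O = 0.9054 s.
Fraction remaining = e^(−Te/τ) = e^(−0.77/0.9054) = 0.4272.
Trapped volume = 408.02 × 0.4272 = 174.31 mL.

174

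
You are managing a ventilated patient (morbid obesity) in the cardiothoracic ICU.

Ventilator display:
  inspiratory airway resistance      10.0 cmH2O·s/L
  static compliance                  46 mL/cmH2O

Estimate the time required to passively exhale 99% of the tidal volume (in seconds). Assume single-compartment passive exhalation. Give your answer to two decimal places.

2.12

τ = R × C = 10.0 × 46 mL/cmH2O = 10.0 × 0.046 L/cmH2O = 0.46 s.
Exhaled fraction f = 1 − e^(−t/τ) → t = −τ·ln(1 − f) = −0.46·ln(0.01) = 2.118 s.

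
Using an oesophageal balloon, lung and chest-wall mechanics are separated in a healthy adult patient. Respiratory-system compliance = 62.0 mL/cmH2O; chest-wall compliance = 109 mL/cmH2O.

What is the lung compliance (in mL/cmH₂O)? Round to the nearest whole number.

144

1/CL = 1/Crs − 1/Ccw.
1/CL = 1/62.0 − 1/109 = 0.006955.
CL = 143.78 mL/cmH2O.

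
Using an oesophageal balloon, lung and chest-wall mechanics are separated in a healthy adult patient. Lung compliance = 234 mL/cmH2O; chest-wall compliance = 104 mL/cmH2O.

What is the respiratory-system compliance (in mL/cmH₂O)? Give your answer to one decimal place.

72.0

Lung and chest wall are elastances in series: 1/Crs = 1/CL + 1/Ccw.
1/Crs = 1/234 + 1/104 = 0.01389.
Crs = 71.994 mL/cmH2O.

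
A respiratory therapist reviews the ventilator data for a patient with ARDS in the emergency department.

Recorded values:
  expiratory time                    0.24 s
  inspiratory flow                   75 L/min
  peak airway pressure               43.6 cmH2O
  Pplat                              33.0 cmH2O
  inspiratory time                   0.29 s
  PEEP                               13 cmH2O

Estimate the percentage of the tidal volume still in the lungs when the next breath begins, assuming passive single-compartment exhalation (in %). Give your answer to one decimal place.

Flow: 75 L/min ÷ 60 = 1.25 L/s.
Vt = flow × Ti = 1.25 L/s × 0.29 s × 1000 mL/L = 362.5 mL.
R = (PIP − Pplat)/V̇ = (43.6 − 33.0) / 1.25 = 10.6/1.25 = 8.48 cmH2O·s/L.
C = Vt/(Pplat − PEEP) = 362.5 / (33.0 − 13) = 362.5/20.0 = 18.125 mL/cmH2O.
τ = R × C = 8.48 × 0.01813 L/cmH2O = 0.1537 s.
Fraction remaining at end-expiration = e^(−Te/τ) = e^(−0.24/0.1537) = 0.2098 → 20.98%.

21.0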